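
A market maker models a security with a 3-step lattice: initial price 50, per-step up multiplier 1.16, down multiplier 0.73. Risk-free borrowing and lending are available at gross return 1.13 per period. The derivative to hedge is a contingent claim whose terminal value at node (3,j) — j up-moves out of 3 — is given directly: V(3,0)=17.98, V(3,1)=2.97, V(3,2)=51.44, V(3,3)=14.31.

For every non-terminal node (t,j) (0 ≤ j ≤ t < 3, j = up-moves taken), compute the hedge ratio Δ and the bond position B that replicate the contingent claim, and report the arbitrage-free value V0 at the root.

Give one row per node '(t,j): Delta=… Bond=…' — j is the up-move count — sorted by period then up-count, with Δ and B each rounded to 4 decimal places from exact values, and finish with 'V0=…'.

(0,0): Delta=-0.9438 Bond=61.6641
(1,0): Delta=2.4832 Bond=-55.4079
(1,1): Delta=-1.1056 Bond=79.0621
(2,0): Delta=-1.3101 Bond=38.4620
(2,1): Delta=2.6623 Bond=-70.1914
(2,2): Delta=-1.2834 Bond=101.3050
V0=14.4723

The replicating-portfolio and risk-neutral prices coincide; use p* = (1.13−0.73)/(1.16−0.73) = 0.9302 for the latter.
At expiry t=3: V(3,0)=17.9800, V(3,1)=2.9700, V(3,2)=51.4400, V(3,3)=14.3100
Node (2,0) S=26.6450: V=(p*·2.9700+(1−p*)·17.9800)/1.13=3.5551; Δ=(2.9700−17.9800)/(30.9082−19.4508)=-1.3101; B=V−Δ·S=38.4620
Node (2,1) S=42.3400: V=(p*·51.4400+(1−p*)·2.9700)/1.13=42.5295; Δ=(51.4400−2.9700)/(49.1144−30.9082)=2.6623; B=V−Δ·S=-70.1914
Node (2,2) S=67.2800: V=(p*·14.3100+(1−p*)·51.4400)/1.13=14.9562; Δ=(14.3100−51.4400)/(78.0448−49.1144)=-1.2834; B=V−Δ·S=101.3050
Node (1,0) S=36.5000: V=(p*·42.5295+(1−p*)·3.5551)/1.13=35.2304; Δ=(42.5295−3.5551)/(42.3400−26.6450)=2.4832; B=V−Δ·S=-55.4079
Node (1,1) S=58.0000: V=(p*·14.9562+(1−p*)·42.5295)/1.13=14.9380; Δ=(14.9562−42.5295)/(67.2800−42.3400)=-1.1056; B=V−Δ·S=79.0621
Node (0,0) S=50.0000: V=(p*·14.9380+(1−p*)·35.2304)/1.13=14.4723; Δ=(14.9380−35.2304)/(58.0000−36.5000)=-0.9438; B=V−Δ·S=61.6641
Each (Δ,B) replicates both successor values, so the strategy is self-financing and V0 is arbitrage-free.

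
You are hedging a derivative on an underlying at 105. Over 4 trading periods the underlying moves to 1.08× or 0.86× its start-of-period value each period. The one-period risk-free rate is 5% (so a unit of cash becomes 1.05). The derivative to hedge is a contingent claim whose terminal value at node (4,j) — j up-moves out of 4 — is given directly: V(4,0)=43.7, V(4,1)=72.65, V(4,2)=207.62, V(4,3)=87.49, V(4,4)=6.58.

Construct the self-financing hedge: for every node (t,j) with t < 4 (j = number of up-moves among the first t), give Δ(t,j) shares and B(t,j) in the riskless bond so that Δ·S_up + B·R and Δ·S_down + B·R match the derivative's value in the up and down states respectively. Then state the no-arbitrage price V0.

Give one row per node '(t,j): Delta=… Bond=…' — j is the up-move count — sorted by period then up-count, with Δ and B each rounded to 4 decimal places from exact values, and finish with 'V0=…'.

Under the risk-neutral measure, an up-move has probability p* = (R−d)/(u−d) = 0.8636 and values discount at R = 1.05.
Terminal values V(4,·): V(4,0)=43.7000, V(4,1)=72.6500, V(4,2)=207.6200, V(4,3)=87.4900, V(4,4)=6.5800
  t=3,j=0: stock 66.7859 → up 72.1288 (V=72.6500), down 57.4359 (V=43.7000). Price 65.4307; hedge Δ=1.9703, bond B=-66.1602.
  t=3,j=1: stock 83.8706 → up 90.5803 (V=207.6200), down 72.1288 (V=72.6500). Price 180.2048; hedge Δ=7.3148, bond B=-433.2952.
  t=3,j=2: stock 105.3259 → up 113.7520 (V=87.4900), down 90.5803 (V=207.6200). Price 98.9251; hedge Δ=-5.1843, bond B=644.9706.
  t=3,j=3: stock 132.2698 → up 142.8513 (V=6.5800), down 113.7520 (V=87.4900). Price 16.7745; hedge Δ=-2.7805, bond B=384.5472.
  t=2,j=0: stock 77.6580 → up 83.8706 (V=180.2048), down 66.7859 (V=65.4307). Price 156.7179; hedge Δ=6.7179, bond B=-364.9823.
  t=2,j=1: stock 97.5240 → up 105.3259 (V=98.9251), down 83.8706 (V=180.2048). Price 104.7702; hedge Δ=-3.7883, bond B=474.2232.
  t=2,j=2: stock 122.4720 → up 132.2698 (V=16.7745), down 105.3259 (V=98.9251). Price 26.6446; hedge Δ=-3.0490, bond B=400.0566.
  t=1,j=0: stock 90.3000 → up 97.5240 (V=104.7702), down 77.6580 (V=156.7179). Price 106.5276; hedge Δ=-2.6149, bond B=342.6534.
  t=1,j=1: stock 113.4000 → up 122.4720 (V=26.6446), down 97.5240 (V=104.7702). Price 35.5220; hedge Δ=-3.1315, bond B=390.6383.
  t=0,j=0: stock 105.0000 → up 113.4000 (V=35.5220), down 90.3000 (V=106.5276). Price 43.0520; hedge Δ=-3.0738, bond B=365.8047.
Self-financing check: at every node Δ·S+B equals the discounted successor values.

(0,0): Delta=-3.0738 Bond=365.8047
(1,0): Delta=-2.6149 Bond=342.6534
(1,1): Delta=-3.1315 Bond=390.6383
(2,0): Delta=6.7179 Bond=-364.9823
(2,1): Delta=-3.7883 Bond=474.2232
(2,2): Delta=-3.0490 Bond=400.0566
(3,0): Delta=1.9703 Bond=-66.1602
(3,1): Delta=7.3148 Bond=-433.2952
(3,2): Delta=-5.1843 Bond=644.9706
(3,3): Delta=-2.7805 Bond=384.5472
V0=43.0520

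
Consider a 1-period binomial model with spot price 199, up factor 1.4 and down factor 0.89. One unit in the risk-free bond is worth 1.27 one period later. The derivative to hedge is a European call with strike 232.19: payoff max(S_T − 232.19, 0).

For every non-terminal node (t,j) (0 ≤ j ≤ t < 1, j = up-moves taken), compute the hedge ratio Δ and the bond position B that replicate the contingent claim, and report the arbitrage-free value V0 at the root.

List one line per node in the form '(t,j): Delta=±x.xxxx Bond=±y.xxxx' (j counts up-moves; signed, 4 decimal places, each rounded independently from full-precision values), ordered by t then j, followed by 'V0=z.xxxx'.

(0,0): Delta=0.4573 Bond=-63.7717
V0=27.2283

Under the risk-neutral measure, an up-move has probability p* = (R−d)/(u−d) = 0.7451 and values discount at R = 1.27.
Terminal values V(1,·): V(1,0)=0.0000, V(1,1)=46.4100
(0,0): S=199.0000. Δ = (V_up−V_dn)/(S_up−S_dn) = (46.4100−0.0000)/(278.6000−177.1100) = 0.4573. V = [p*·46.4100 + (1−p*)·0.0000]/1.27 = 27.2283. B = V − Δ·S = -63.7717.
Self-financing check: at every node Δ·S+B equals the discounted successor values.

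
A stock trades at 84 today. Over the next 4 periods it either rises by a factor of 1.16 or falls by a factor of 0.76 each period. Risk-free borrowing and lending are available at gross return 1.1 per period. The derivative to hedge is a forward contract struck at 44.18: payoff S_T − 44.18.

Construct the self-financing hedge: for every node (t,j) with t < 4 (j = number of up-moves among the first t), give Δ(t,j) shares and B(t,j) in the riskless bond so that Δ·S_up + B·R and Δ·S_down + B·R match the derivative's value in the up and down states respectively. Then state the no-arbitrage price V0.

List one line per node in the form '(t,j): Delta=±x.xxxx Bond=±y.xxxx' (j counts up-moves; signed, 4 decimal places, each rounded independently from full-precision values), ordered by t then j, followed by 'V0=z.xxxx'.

(0,0): Delta=1.0000 Bond=-30.1755
(1,0): Delta=1.0000 Bond=-33.1931
(1,1): Delta=1.0000 Bond=-33.1931
(2,0): Delta=1.0000 Bond=-36.5124
(2,1): Delta=1.0000 Bond=-36.5124
(2,2): Delta=1.0000 Bond=-36.5124
(3,0): Delta=1.0000 Bond=-40.1636
(3,1): Delta=1.0000 Bond=-40.1636
(3,2): Delta=1.0000 Bond=-40.1636
(3,3): Delta=1.0000 Bond=-40.1636
V0=53.8245

Under the risk-neutral measure, an up-move has probability p* = (R−d)/(u−d) = 0.8500 and values discount at R = 1.1.
Terminal payoffs: V(4,0)=-16.1558, V(4,1)=-1.4062, V(4,2)=21.1064, V(4,3)=55.4676, V(4,4)=107.9137
  t=3,j=0: stock 36.8740 → up 42.7738 (V=-1.4062), down 28.0242 (V=-16.1558). Price -3.2897; hedge Δ=1.0000, bond B=-40.1636.
  t=3,j=1: stock 56.2813 → up 65.2864 (V=21.1064), down 42.7738 (V=-1.4062). Price 16.1177; hedge Δ=1.0000, bond B=-40.1636.
  t=3,j=2: stock 85.9031 → up 99.6476 (V=55.4676), down 65.2864 (V=21.1064). Price 45.7395; hedge Δ=1.0000, bond B=-40.1636.
  t=3,j=3: stock 131.1153 → up 152.0937 (V=107.9137), down 99.6476 (V=55.4676). Price 90.9516; hedge Δ=1.0000, bond B=-40.1636.
  t=2,j=0: stock 48.5184 → up 56.2813 (V=16.1177), down 36.8740 (V=-3.2897). Price 12.0060; hedge Δ=1.0000, bond B=-36.5124.
  t=2,j=1: stock 74.0544 → up 85.9031 (V=45.7395), down 56.2813 (V=16.1177). Price 37.5420; hedge Δ=1.0000, bond B=-36.5124.
  t=2,j=2: stock 113.0304 → up 131.1153 (V=90.9516), down 85.9031 (V=45.7395). Price 76.5180; hedge Δ=1.0000, bond B=-36.5124.
  t=1,j=0: stock 63.8400 → up 74.0544 (V=37.5420), down 48.5184 (V=12.0060). Price 30.6469; hedge Δ=1.0000, bond B=-33.1931.
  t=1,j=1: stock 97.4400 → up 113.0304 (V=76.5180), down 74.0544 (V=37.5420). Price 64.2469; hedge Δ=1.0000, bond B=-33.1931.
  t=0,j=0: stock 84.0000 → up 97.4400 (V=64.2469), down 63.8400 (V=30.6469). Price 53.8245; hedge Δ=1.0000, bond B=-30.1755.
Root portfolio cost Δ·84+B reproduces V0=53.8245.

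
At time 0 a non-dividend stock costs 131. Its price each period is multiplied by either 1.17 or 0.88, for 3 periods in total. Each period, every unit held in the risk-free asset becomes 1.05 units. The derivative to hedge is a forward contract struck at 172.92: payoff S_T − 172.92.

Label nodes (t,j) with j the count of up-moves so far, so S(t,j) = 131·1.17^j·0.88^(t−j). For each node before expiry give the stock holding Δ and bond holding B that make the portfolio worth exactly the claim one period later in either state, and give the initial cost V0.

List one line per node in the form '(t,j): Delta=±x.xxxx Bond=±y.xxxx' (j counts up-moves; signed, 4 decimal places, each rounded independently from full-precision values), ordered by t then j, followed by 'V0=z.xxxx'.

(0,0): Delta=1.0000 Bond=-149.3748
(1,0): Delta=1.0000 Bond=-156.8435
(1,1): Delta=1.0000 Bond=-156.8435
(2,0): Delta=1.0000 Bond=-164.6857
(2,1): Delta=1.0000 Bond=-164.6857
(2,2): Delta=1.0000 Bond=-164.6857
V0=-18.3748

The replicating-portfolio and risk-neutral prices coincide; use p* = (1.05−0.88)/(1.17−0.88) = 0.5862 for the latter.
Terminal payoffs: V(3,0)=-83.6472, V(3,1)=-54.2277, V(3,2)=-15.1132, V(3,3)=36.8913
(2,0): S=101.4464. Δ = (V_up−V_dn)/(S_up−S_dn) = (-54.2277−-83.6472)/(118.6923−89.2728) = 1.0000. V = [p*·-54.2277 + (1−p*)·-83.6472]/1.05 = -63.2393. B = V − Δ·S = -164.6857.
(2,1): S=134.8776. Δ = (V_up−V_dn)/(S_up−S_dn) = (-15.1132−-54.2277)/(157.8068−118.6923) = 1.0000. V = [p*·-15.1132 + (1−p*)·-54.2277]/1.05 = -29.8081. B = V − Δ·S = -164.6857.
(2,2): S=179.3259. Δ = (V_up−V_dn)/(S_up−S_dn) = (36.8913−-15.1132)/(209.8113−157.8068) = 1.0000. V = [p*·36.8913 + (1−p*)·-15.1132]/1.05 = 14.6402. B = V − Δ·S = -164.6857.
(1,0): S=115.2800. Δ = (V_up−V_dn)/(S_up−S_dn) = (-29.8081−-63.2393)/(134.8776−101.4464) = 1.0000. V = [p*·-29.8081 + (1−p*)·-63.2393]/1.05 = -41.5635. B = V − Δ·S = -156.8435.
(1,1): S=153.2700. Δ = (V_up−V_dn)/(S_up−S_dn) = (14.6402−-29.8081)/(179.3259−134.8776) = 1.0000. V = [p*·14.6402 + (1−p*)·-29.8081]/1.05 = -3.5735. B = V − Δ·S = -156.8435.
(0,0): S=131.0000. Δ = (V_up−V_dn)/(S_up−S_dn) = (-3.5735−-41.5635)/(153.2700−115.2800) = 1.0000. V = [p*·-3.5735 + (1−p*)·-41.5635]/1.05 = -18.3748. B = V − Δ·S = -149.3748.
Self-financing check: at every node Δ·S+B equals the discounted successor values.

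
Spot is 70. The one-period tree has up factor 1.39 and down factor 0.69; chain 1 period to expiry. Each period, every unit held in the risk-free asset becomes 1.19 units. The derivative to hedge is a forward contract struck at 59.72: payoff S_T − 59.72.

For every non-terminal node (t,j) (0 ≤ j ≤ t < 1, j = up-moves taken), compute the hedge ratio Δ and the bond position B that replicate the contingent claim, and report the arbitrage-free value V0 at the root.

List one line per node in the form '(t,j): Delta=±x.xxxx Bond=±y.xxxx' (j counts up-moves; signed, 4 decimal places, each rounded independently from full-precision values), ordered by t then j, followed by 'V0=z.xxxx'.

No-arbitrage ⇒ martingale measure with p* = (R−d)/(u−d) = 0.7143.
Terminal values V(1,·): V(1,0)=-11.4200, V(1,1)=37.5800
(0,0): S=70.0000. Δ = (V_up−V_dn)/(S_up−S_dn) = (37.5800−-11.4200)/(97.3000−48.3000) = 1.0000. V = [p*·37.5800 + (1−p*)·-11.4200]/1.19 = 19.8151. B = V − Δ·S = -50.1849.
Root portfolio cost Δ·70+B reproduces V0=19.8151.

(0,0): Delta=1.0000 Bond=-50.1849
V0=19.8151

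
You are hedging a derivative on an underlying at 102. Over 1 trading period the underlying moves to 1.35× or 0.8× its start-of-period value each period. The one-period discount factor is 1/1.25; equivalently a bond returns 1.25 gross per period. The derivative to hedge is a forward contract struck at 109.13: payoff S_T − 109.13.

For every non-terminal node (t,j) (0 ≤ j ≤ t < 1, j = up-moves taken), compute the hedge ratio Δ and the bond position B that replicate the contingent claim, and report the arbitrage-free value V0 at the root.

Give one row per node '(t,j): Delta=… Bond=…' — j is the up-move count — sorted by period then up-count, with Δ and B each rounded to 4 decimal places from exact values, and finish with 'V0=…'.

(0,0): Delta=1.0000 Bond=-87.3040
V0=14.6960

No-arbitrage ⇒ martingale measure with p* = (R−d)/(u−d) = 0.8182.
Terminal values V(1,·): V(1,0)=-27.5300, V(1,1)=28.5700
(0,0): S=102.0000. Δ = (V_up−V_dn)/(S_up−S_dn) = (28.5700−-27.5300)/(137.7000−81.6000) = 1.0000. V = [p*·28.5700 + (1−p*)·-27.5300]/1.25 = 14.6960. B = V − Δ·S = -87.3040.
Self-financing check: at every node Δ·S+B equals the discounted successor values.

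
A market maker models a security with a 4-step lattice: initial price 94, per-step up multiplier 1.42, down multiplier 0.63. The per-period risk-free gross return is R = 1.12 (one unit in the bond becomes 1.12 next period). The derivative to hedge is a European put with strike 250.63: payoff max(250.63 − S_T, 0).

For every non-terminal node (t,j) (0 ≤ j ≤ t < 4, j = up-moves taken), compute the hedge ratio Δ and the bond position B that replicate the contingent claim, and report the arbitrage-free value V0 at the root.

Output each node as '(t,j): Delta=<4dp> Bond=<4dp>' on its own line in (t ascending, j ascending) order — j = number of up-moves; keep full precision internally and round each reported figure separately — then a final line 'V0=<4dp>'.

(0,0): Delta=-0.6991 Bond=143.3696
(1,0): Delta=-1.0000 Bond=178.3935
(1,1): Delta=-0.6174 Bond=149.6641
(2,0): Delta=-1.0000 Bond=199.8007
(2,1): Delta=-1.0000 Bond=199.8007
(2,2): Delta=-0.5134 Bond=147.9236
(3,0): Delta=-1.0000 Bond=223.7768
(3,1): Delta=-1.0000 Bond=223.7768
(3,2): Delta=-1.0000 Bond=223.7768
(3,3): Delta=-0.3813 Bond=130.1015
V0=77.6546

No-arbitrage ⇒ martingale measure with p* = (R−d)/(u−d) = 0.6203.
Payoff layer (t=4): V(4,0)=235.8222, V(4,1)=217.2537, V(4,2)=175.4009, V(4,3)=81.0661, V(4,4)=0.0000
(3,0): S=23.5044. Δ = (V_up−V_dn)/(S_up−S_dn) = (217.2537−235.8222)/(33.3763−14.8078) = -1.0000. V = [p*·217.2537 + (1−p*)·235.8222]/1.12 = 200.2724. B = V − Δ·S = 223.7768.
(3,1): S=52.9782. Δ = (V_up−V_dn)/(S_up−S_dn) = (175.4009−217.2537)/(75.2291−33.3763) = -1.0000. V = [p*·175.4009 + (1−p*)·217.2537]/1.12 = 170.7986. B = V − Δ·S = 223.7768.
(3,2): S=119.4112. Δ = (V_up−V_dn)/(S_up−S_dn) = (81.0661−175.4009)/(169.5639−75.2291) = -1.0000. V = [p*·81.0661 + (1−p*)·175.4009]/1.12 = 104.3656. B = V − Δ·S = 223.7768.
(3,3): S=269.1491. Δ = (V_up−V_dn)/(S_up−S_dn) = (0.0000−81.0661)/(382.1917−169.5639) = -0.3813. V = [p*·0.0000 + (1−p*)·81.0661]/1.12 = 27.4862. B = V − Δ·S = 130.1015.
(2,0): S=37.3086. Δ = (V_up−V_dn)/(S_up−S_dn) = (170.7986−200.2724)/(52.9782−23.5044) = -1.0000. V = [p*·170.7986 + (1−p*)·200.2724]/1.12 = 162.4921. B = V − Δ·S = 199.8007.
(2,1): S=84.0924. Δ = (V_up−V_dn)/(S_up−S_dn) = (104.3656−170.7986)/(119.4112−52.9782) = -1.0000. V = [p*·104.3656 + (1−p*)·170.7986]/1.12 = 115.7083. B = V − Δ·S = 199.8007.
(2,2): S=189.5416. Δ = (V_up−V_dn)/(S_up−S_dn) = (27.4862−104.3656)/(269.1491−119.4112) = -0.5134. V = [p*·27.4862 + (1−p*)·104.3656]/1.12 = 50.6080. B = V − Δ·S = 147.9236.
(1,0): S=59.2200. Δ = (V_up−V_dn)/(S_up−S_dn) = (115.7083−162.4921)/(84.0924−37.3086) = -1.0000. V = [p*·115.7083 + (1−p*)·162.4921]/1.12 = 119.1735. B = V − Δ·S = 178.3935.
(1,1): S=133.4800. Δ = (V_up−V_dn)/(S_up−S_dn) = (50.6080−115.7083)/(189.5416−84.0924) = -0.6174. V = [p*·50.6080 + (1−p*)·115.7083]/1.12 = 67.2586. B = V − Δ·S = 149.6641.
(0,0): S=94.0000. Δ = (V_up−V_dn)/(S_up−S_dn) = (67.2586−119.1735)/(133.4800−59.2200) = -0.6991. V = [p*·67.2586 + (1−p*)·119.1735]/1.12 = 77.6546. B = V − Δ·S = 143.3696.
Self-financing check: at every node Δ·S+B equals the discounted successor values.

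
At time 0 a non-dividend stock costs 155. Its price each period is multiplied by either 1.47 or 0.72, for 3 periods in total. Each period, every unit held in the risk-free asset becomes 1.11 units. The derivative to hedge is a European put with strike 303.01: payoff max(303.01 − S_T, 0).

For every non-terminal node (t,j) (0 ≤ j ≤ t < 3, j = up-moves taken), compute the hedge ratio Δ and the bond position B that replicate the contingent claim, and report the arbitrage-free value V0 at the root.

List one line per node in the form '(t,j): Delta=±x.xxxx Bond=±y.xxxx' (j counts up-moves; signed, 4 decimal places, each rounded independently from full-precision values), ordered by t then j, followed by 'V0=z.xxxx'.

(0,0): Delta=-0.6425 Bond=185.6184
(1,0): Delta=-1.0000 Bond=245.9297
(1,1): Delta=-0.4809 Bond=169.2119
(2,0): Delta=-1.0000 Bond=272.9820
(2,1): Delta=-1.0000 Bond=272.9820
(2,2): Delta=-0.2462 Bond=109.2189
V0=86.0257

Since d<R<u, set p* = (R−d)/(u−d) = 0.5200; price each node as the discounted p*-expectation of its children.
Payoff layer (t=3): V(3,0)=245.1566, V(3,1)=184.8926, V(3,2)=61.8536, V(3,3)=0.0000
(2,0): S=80.3520. Δ = (V_up−V_dn)/(S_up−S_dn) = (184.8926−245.1566)/(118.1174−57.8534) = -1.0000. V = [p*·184.8926 + (1−p*)·245.1566]/1.11 = 192.6300. B = V − Δ·S = 272.9820.
(2,1): S=164.0520. Δ = (V_up−V_dn)/(S_up−S_dn) = (61.8536−184.8926)/(241.1564−118.1174) = -1.0000. V = [p*·61.8536 + (1−p*)·184.8926]/1.11 = 108.9300. B = V − Δ·S = 272.9820.
(2,2): S=334.9395. Δ = (V_up−V_dn)/(S_up−S_dn) = (0.0000−61.8536)/(492.3611−241.1564) = -0.2462. V = [p*·0.0000 + (1−p*)·61.8536]/1.11 = 26.7475. B = V − Δ·S = 109.2189.
(1,0): S=111.6000. Δ = (V_up−V_dn)/(S_up−S_dn) = (108.9300−192.6300)/(164.0520−80.3520) = -1.0000. V = [p*·108.9300 + (1−p*)·192.6300]/1.11 = 134.3297. B = V − Δ·S = 245.9297.
(1,1): S=227.8500. Δ = (V_up−V_dn)/(S_up−S_dn) = (26.7475−108.9300)/(334.9395−164.0520) = -0.4809. V = [p*·26.7475 + (1−p*)·108.9300]/1.11 = 59.6352. B = V − Δ·S = 169.2119.
(0,0): S=155.0000. Δ = (V_up−V_dn)/(S_up−S_dn) = (59.6352−134.3297)/(227.8500−111.6000) = -0.6425. V = [p*·59.6352 + (1−p*)·134.3297]/1.11 = 86.0257. B = V − Δ·S = 185.6184.
Check: Δ(0,0)·S0 + B(0,0) = 86.0257 = V0.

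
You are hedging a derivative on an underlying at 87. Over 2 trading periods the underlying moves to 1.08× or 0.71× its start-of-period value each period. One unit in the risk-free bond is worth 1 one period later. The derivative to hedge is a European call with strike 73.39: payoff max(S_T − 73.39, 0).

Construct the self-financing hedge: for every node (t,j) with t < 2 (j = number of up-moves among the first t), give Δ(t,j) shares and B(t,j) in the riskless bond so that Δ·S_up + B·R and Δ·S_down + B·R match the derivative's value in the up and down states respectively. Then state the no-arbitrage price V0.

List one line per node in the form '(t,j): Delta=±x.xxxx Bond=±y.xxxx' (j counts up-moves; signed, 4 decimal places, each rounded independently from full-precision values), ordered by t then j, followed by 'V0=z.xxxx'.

(0,0): Delta=0.6839 Bond=-42.2430
(1,0): Delta=0.0000 Bond=0.0000
(1,1): Delta=0.8079 Bond=-53.8963
V0=17.2542

Risk-neutral probability p* = (R−d)/(u−d) = (1−0.71)/(1.08−0.71) = 0.7838.
Payoff layer (t=2): V(2,0)=0.0000, V(2,1)=0.0000, V(2,2)=28.0868
  t=1,j=0: stock 61.7700 → up 66.7116 (V=0.0000), down 43.8567 (V=0.0000). Price 0.0000; hedge Δ=0.0000, bond B=0.0000.
  t=1,j=1: stock 93.9600 → up 101.4768 (V=28.0868), down 66.7116 (V=0.0000). Price 22.0140; hedge Δ=0.8079, bond B=-53.8963.
  t=0,j=0: stock 87.0000 → up 93.9600 (V=22.0140), down 61.7700 (V=0.0000). Price 17.2542; hedge Δ=0.6839, bond B=-42.2430.
Each (Δ,B) replicates both successor values, so the strategy is self-financing and V0 is arbitrage-free.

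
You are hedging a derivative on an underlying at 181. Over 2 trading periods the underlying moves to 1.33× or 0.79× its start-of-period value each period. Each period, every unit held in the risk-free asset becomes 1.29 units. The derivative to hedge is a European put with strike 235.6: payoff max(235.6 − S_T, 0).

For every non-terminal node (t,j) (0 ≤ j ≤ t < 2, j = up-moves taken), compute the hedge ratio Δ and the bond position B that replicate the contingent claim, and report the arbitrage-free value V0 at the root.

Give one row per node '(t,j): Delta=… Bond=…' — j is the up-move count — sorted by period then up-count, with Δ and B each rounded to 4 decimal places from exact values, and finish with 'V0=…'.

Since d<R<u, set p* = (R−d)/(u−d) = 0.9259; price each node as the discounted p*-expectation of its children.
Terminal values V(2,·): V(2,0)=122.6379, V(2,1)=45.4233, V(2,2)=0.0000
Node (1,0) S=142.9900: V=(p*·45.4233+(1−p*)·122.6379)/1.29=39.6457; Δ=(45.4233−122.6379)/(190.1767−112.9621)=-1.0000; B=V−Δ·S=182.6357
Node (1,1) S=240.7300: V=(p*·0.0000+(1−p*)·45.4233)/1.29=2.6083; Δ=(0.0000−45.4233)/(320.1709−190.1767)=-0.3494; B=V−Δ·S=86.7255
Node (0,0) S=181.0000: V=(p*·2.6083+(1−p*)·39.6457)/1.29=4.1487; Δ=(2.6083−39.6457)/(240.7300−142.9900)=-0.3789; B=V−Δ·S=72.7364
Check: Δ(0,0)·S0 + B(0,0) = 4.1487 = V0.

(0,0): Delta=-0.3789 Bond=72.7364
(1,0): Delta=-1.0000 Bond=182.6357
(1,1): Delta=-0.3494 Bond=86.7255
V0=4.1487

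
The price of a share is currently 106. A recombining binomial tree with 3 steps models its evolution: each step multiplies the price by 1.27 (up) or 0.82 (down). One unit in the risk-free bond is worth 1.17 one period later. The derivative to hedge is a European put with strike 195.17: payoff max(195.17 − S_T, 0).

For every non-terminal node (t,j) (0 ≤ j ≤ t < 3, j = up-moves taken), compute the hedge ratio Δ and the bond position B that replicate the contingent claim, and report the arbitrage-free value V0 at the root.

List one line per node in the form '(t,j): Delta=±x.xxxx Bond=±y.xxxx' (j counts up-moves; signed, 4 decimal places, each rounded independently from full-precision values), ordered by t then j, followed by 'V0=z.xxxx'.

Under the risk-neutral measure, an up-move has probability p* = (R−d)/(u−d) = 0.7778 and values discount at R = 1.17.
At expiry t=3: V(3,0)=136.7250, V(3,1)=104.6515, V(3,2)=54.9767, V(3,3)=0.0000
(2,0): S=71.2744. Δ = (V_up−V_dn)/(S_up−S_dn) = (104.6515−136.7250)/(90.5185−58.4450) = -1.0000. V = [p*·104.6515 + (1−p*)·136.7250]/1.17 = 95.5376. B = V − Δ·S = 166.8120.
(2,1): S=110.3884. Δ = (V_up−V_dn)/(S_up−S_dn) = (54.9767−104.6515)/(140.1933−90.5185) = -1.0000. V = [p*·54.9767 + (1−p*)·104.6515]/1.17 = 56.4236. B = V − Δ·S = 166.8120.
(2,2): S=170.9674. Δ = (V_up−V_dn)/(S_up−S_dn) = (0.0000−54.9767)/(217.1286−140.1933) = -0.7146. V = [p*·0.0000 + (1−p*)·54.9767]/1.17 = 10.4419. B = V − Δ·S = 132.6124.
(1,0): S=86.9200. Δ = (V_up−V_dn)/(S_up−S_dn) = (56.4236−95.5376)/(110.3884−71.2744) = -1.0000. V = [p*·56.4236 + (1−p*)·95.5376]/1.17 = 55.6543. B = V − Δ·S = 142.5743.
(1,1): S=134.6200. Δ = (V_up−V_dn)/(S_up−S_dn) = (10.4419−56.4236)/(170.9674−110.3884) = -0.7590. V = [p*·10.4419 + (1−p*)·56.4236]/1.17 = 17.6582. B = V − Δ·S = 119.8396.
(0,0): S=106.0000. Δ = (V_up−V_dn)/(S_up−S_dn) = (17.6582−55.6543)/(134.6200−86.9200) = -0.7966. V = [p*·17.6582 + (1−p*)·55.6543]/1.17 = 22.3092. B = V − Δ·S = 106.7451.
Root portfolio cost Δ·106+B reproduces V0=22.3092.

(0,0): Delta=-0.7966 Bond=106.7451
(1,0): Delta=-1.0000 Bond=142.5743
(1,1): Delta=-0.7590 Bond=119.8396
(2,0): Delta=-1.0000 Bond=166.8120
(2,1): Delta=-1.0000 Bond=166.8120
(2,2): Delta=-0.7146 Bond=132.6124
V0=22.3092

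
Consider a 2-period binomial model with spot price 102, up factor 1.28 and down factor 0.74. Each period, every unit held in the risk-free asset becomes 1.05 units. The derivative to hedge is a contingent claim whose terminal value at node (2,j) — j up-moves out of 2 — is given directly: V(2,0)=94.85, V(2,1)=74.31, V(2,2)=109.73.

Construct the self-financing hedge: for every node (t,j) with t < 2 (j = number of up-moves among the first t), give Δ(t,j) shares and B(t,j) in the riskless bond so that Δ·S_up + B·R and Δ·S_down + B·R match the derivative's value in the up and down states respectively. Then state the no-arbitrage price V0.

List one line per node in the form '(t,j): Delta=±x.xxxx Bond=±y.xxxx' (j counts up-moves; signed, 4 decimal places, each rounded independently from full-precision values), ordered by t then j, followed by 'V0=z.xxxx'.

Since d<R<u, set p* = (R−d)/(u−d) = 0.5741; price each node as the discounted p*-expectation of its children.
At expiry t=2: V(2,0)=94.8500, V(2,1)=74.3100, V(2,2)=109.7300
(1,0): S=75.4800. Δ = (V_up−V_dn)/(S_up−S_dn) = (74.3100−94.8500)/(96.6144−55.8552) = -0.5039. V = [p*·74.3100 + (1−p*)·94.8500]/1.05 = 79.1034. B = V − Δ·S = 117.1404.
(1,1): S=130.5600. Δ = (V_up−V_dn)/(S_up−S_dn) = (109.7300−74.3100)/(167.1168−96.6144) = 0.5024. V = [p*·109.7300 + (1−p*)·74.3100]/1.05 = 90.1369. B = V − Δ·S = 24.5443.
(0,0): S=102.0000. Δ = (V_up−V_dn)/(S_up−S_dn) = (90.1369−79.1034)/(130.5600−75.4800) = 0.2003. V = [p*·90.1369 + (1−p*)·79.1034]/1.05 = 81.3690. B = V − Δ·S = 60.9365.
Check: Δ(0,0)·S0 + B(0,0) = 81.3690 = V0.

(0,0): Delta=0.2003 Bond=60.9365
(1,0): Delta=-0.5039 Bond=117.1404
(1,1): Delta=0.5024 Bond=24.5443
V0=81.3690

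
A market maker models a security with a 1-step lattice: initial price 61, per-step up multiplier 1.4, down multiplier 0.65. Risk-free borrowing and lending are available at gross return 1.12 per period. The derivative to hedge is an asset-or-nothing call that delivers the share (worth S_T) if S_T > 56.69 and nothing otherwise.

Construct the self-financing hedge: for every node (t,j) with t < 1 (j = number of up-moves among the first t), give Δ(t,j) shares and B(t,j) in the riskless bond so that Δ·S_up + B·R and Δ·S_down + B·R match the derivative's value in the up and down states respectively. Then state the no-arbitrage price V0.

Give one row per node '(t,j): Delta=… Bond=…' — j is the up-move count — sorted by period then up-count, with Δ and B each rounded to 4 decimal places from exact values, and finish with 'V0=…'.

(0,0): Delta=1.8667 Bond=-66.0833
V0=47.7833

Risk-neutral probability p* = (R−d)/(u−d) = (1.12−0.65)/(1.4−0.65) = 0.6267.
At expiry t=1: V(1,0)=0.0000, V(1,1)=85.4000
Node (0,0) S=61.0000: V=(p*·85.4000+(1−p*)·0.0000)/1.12=47.7833; Δ=(85.4000−0.0000)/(85.4000−39.6500)=1.8667; B=V−Δ·S=-66.0833
The time-0 hedge costs 47.7833, which is the no-arbitrage price.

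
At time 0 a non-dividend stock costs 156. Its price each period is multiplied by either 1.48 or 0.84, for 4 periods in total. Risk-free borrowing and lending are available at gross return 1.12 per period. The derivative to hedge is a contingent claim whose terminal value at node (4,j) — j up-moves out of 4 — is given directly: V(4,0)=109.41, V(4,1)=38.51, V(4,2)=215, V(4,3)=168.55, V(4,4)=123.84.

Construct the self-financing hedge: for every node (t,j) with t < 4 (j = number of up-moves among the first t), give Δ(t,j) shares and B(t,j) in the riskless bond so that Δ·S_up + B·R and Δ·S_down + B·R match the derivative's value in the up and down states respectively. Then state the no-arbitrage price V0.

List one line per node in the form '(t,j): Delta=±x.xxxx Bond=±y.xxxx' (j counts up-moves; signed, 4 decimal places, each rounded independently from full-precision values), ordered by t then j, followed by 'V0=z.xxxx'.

(0,0): Delta=0.2989 Bond=40.6697
(1,0): Delta=0.5280 Bond=15.5349
(1,1): Delta=0.1318 Bond=84.1409
(2,0): Delta=0.4732 Bond=23.4307
(2,1): Delta=0.5679 Bond=9.6441
(2,2): Delta=-0.1865 Bond=203.0011
(3,0): Delta=-1.1981 Bond=180.7734
(3,1): Delta=1.6928 Bond=-172.4403
(3,2): Delta=-0.2529 Bond=246.3979
(3,3): Delta=-0.1381 Bond=202.8856
V0=87.2995

No-arbitrage ⇒ martingale measure with p* = (R−d)/(u−d) = 0.4375.
At expiry t=4: V(4,0)=109.4100, V(4,1)=38.5100, V(4,2)=215.0000, V(4,3)=168.5500, V(4,4)=123.8400
Node (3,0) S=92.4618: V=(p*·38.5100+(1−p*)·109.4100)/1.12=69.9922; Δ=(38.5100−109.4100)/(136.8435−77.6679)=-1.1981; B=V−Δ·S=180.7734
Node (3,1) S=162.9089: V=(p*·215.0000+(1−p*)·38.5100)/1.12=103.3253; Δ=(215.0000−38.5100)/(241.1052−136.8435)=1.6928; B=V−Δ·S=-172.4403
Node (3,2) S=287.0300: V=(p*·168.5500+(1−p*)·215.0000)/1.12=173.8198; Δ=(168.5500−215.0000)/(424.8044−241.1052)=-0.2529; B=V−Δ·S=246.3979
Node (3,3) S=505.7196: V=(p*·123.8400+(1−p*)·168.5500)/1.12=133.0262; Δ=(123.8400−168.5500)/(748.4649−424.8044)=-0.1381; B=V−Δ·S=202.8856
Node (2,0) S=110.0736: V=(p*·103.3253+(1−p*)·69.9922)/1.12=75.5138; Δ=(103.3253−69.9922)/(162.9089−92.4618)=0.4732; B=V−Δ·S=23.4307
Node (2,1) S=193.9392: V=(p*·173.8198+(1−p*)·103.3253)/1.12=119.7916; Δ=(173.8198−103.3253)/(287.0300−162.9089)=0.5679; B=V−Δ·S=9.6441
Node (2,2) S=341.7024: V=(p*·133.0262+(1−p*)·173.8198)/1.12=139.2612; Δ=(133.0262−173.8198)/(505.7196−287.0300)=-0.1865; B=V−Δ·S=203.0011
Node (1,0) S=131.0400: V=(p*·119.7916+(1−p*)·75.5138)/1.12=84.7191; Δ=(119.7916−75.5138)/(193.9392−110.0736)=0.5280; B=V−Δ·S=15.5349
Node (1,1) S=230.8800: V=(p*·139.2612+(1−p*)·119.7916)/1.12=114.5621; Δ=(139.2612−119.7916)/(341.7024−193.9392)=0.1318; B=V−Δ·S=84.1409
Node (0,0) S=156.0000: V=(p*·114.5621+(1−p*)·84.7191)/1.12=87.2995; Δ=(114.5621−84.7191)/(230.8800−131.0400)=0.2989; B=V−Δ·S=40.6697
Check: Δ(0,0)·S0 + B(0,0) = 87.2995 = V0.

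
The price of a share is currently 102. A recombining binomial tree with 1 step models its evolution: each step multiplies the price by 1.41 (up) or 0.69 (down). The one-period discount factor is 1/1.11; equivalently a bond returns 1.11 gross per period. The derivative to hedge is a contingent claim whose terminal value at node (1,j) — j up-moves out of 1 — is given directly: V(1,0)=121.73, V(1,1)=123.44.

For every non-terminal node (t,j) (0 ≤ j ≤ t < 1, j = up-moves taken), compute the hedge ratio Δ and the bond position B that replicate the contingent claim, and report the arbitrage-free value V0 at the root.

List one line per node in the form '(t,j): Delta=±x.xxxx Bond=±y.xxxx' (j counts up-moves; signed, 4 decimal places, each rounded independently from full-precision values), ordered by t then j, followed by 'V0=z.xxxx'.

(0,0): Delta=0.0233 Bond=108.1903
V0=110.5653

The replicating-portfolio and risk-neutral prices coincide; use p* = (1.11−0.69)/(1.41−0.69) = 0.5833 for the latter.
Terminal values V(1,·): V(1,0)=121.7300, V(1,1)=123.4400
  t=0,j=0: stock 102.0000 → up 143.8200 (V=123.4400), down 70.3800 (V=121.7300). Price 110.5653; hedge Δ=0.0233, bond B=108.1903.
The time-0 hedge costs 110.5653, which is the no-arbitrage price.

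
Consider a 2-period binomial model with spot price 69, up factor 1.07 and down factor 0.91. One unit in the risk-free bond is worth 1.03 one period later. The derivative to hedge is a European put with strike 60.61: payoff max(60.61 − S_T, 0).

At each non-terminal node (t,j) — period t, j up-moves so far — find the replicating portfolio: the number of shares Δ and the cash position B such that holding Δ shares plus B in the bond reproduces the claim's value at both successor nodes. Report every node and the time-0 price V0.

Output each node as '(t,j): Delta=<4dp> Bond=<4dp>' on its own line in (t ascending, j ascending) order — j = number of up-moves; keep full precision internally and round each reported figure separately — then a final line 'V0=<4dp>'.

The replicating-portfolio and risk-neutral prices coincide; use p* = (1.03−0.91)/(1.07−0.91) = 0.7500 for the latter.
Terminal values V(2,·): V(2,0)=3.4711, V(2,1)=0.0000, V(2,2)=0.0000
Node (1,0) S=62.7900: V=(p*·0.0000+(1−p*)·3.4711)/1.03=0.8425; Δ=(0.0000−3.4711)/(67.1853−57.1389)=-0.3455; B=V−Δ·S=22.5369
Node (1,1) S=73.8300: V=(p*·0.0000+(1−p*)·0.0000)/1.03=0.0000; Δ=(0.0000−0.0000)/(78.9981−67.1853)=0.0000; B=V−Δ·S=0.0000
Node (0,0) S=69.0000: V=(p*·0.0000+(1−p*)·0.8425)/1.03=0.2045; Δ=(0.0000−0.8425)/(73.8300−62.7900)=-0.0763; B=V−Δ·S=5.4701
Self-financing check: at every node Δ·S+B equals the discounted successor values.

(0,0): Delta=-0.0763 Bond=5.4701
(1,0): Delta=-0.3455 Bond=22.5369
(1,1): Delta=0.0000 Bond=0.0000
V0=0.2045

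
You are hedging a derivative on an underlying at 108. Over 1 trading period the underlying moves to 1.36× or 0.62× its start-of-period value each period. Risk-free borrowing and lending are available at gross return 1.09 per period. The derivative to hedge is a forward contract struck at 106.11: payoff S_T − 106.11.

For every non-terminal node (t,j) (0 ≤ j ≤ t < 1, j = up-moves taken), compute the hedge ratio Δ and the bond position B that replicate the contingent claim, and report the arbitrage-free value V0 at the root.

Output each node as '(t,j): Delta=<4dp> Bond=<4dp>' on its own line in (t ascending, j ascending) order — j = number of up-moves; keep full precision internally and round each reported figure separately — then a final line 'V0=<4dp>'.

(0,0): Delta=1.0000 Bond=-97.3486
V0=10.6514

The replicating-portfolio and risk-neutral prices coincide; use p* = (1.09−0.62)/(1.36−0.62) = 0.6351 for the latter.
At expiry t=1: V(1,0)=-39.1500, V(1,1)=40.7700
Node (0,0) S=108.0000: V=(p*·40.7700+(1−p*)·-39.1500)/1.09=10.6514; Δ=(40.7700−-39.1500)/(146.8800−66.9600)=1.0000; B=V−Δ·S=-97.3486
Self-financing check: at every node Δ·S+B equals the discounted successor values.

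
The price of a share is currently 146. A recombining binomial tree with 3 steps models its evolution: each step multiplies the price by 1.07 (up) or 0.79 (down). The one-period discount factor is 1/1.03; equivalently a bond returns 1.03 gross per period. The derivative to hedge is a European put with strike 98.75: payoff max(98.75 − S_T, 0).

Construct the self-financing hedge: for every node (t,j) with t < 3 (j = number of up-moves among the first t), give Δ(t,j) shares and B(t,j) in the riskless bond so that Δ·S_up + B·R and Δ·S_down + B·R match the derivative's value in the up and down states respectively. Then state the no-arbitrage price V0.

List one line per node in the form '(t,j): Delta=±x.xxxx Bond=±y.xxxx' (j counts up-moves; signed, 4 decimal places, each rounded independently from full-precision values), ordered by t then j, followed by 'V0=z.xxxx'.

Since d<R<u, set p* = (R−d)/(u−d) = 0.8571; price each node as the discounted p*-expectation of its children.
Terminal values V(3,·): V(3,0)=26.7663, V(3,1)=1.2531, V(3,2)=0.0000, V(3,3)=0.0000
Node (2,0) S=91.1186: V=(p*·1.2531+(1−p*)·26.7663)/1.03=4.7552; Δ=(1.2531−26.7663)/(97.4969−71.9837)=-1.0000; B=V−Δ·S=95.8738
Node (2,1) S=123.4138: V=(p*·0.0000+(1−p*)·1.2531)/1.03=0.1738; Δ=(0.0000−1.2531)/(132.0528−97.4969)=-0.0363; B=V−Δ·S=4.6491
Node (2,2) S=167.1554: V=(p*·0.0000+(1−p*)·0.0000)/1.03=0.0000; Δ=(0.0000−0.0000)/(178.8563−132.0528)=0.0000; B=V−Δ·S=0.0000
Node (1,0) S=115.3400: V=(p*·0.1738+(1−p*)·4.7552)/1.03=0.8042; Δ=(0.1738−4.7552)/(123.4138−91.1186)=-0.1419; B=V−Δ·S=17.1663
Node (1,1) S=156.2200: V=(p*·0.0000+(1−p*)·0.1738)/1.03=0.0241; Δ=(0.0000−0.1738)/(167.1554−123.4138)=-0.0040; B=V−Δ·S=0.6448
Node (0,0) S=146.0000: V=(p*·0.0241+(1−p*)·0.8042)/1.03=0.1316; Δ=(0.0241−0.8042)/(156.2200−115.3400)=-0.0191; B=V−Δ·S=2.9175
The time-0 hedge costs 0.1316, which is the no-arbitrage price.

(0,0): Delta=-0.0191 Bond=2.9175
(1,0): Delta=-0.1419 Bond=17.1663
(1,1): Delta=-0.0040 Bond=0.6448
(2,0): Delta=-1.0000 Bond=95.8738
(2,1): Delta=-0.0363 Bond=4.6491
(2,2): Delta=0.0000 Bond=0.0000
V0=0.1316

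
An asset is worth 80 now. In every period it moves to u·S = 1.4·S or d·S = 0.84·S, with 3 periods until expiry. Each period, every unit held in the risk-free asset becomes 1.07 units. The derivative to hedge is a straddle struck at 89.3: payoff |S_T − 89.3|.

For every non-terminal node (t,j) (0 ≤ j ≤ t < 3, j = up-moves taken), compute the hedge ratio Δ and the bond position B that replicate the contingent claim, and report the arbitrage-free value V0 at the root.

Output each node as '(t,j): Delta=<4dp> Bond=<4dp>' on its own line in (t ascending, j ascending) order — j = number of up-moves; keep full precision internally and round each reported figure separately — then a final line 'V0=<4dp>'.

(0,0): Delta=0.3781 Bond=-1.9728
(1,0): Delta=-0.1348 Bond=32.3542
(1,1): Delta=0.8196 Bond=-51.5608
(2,0): Delta=-1.0000 Bond=83.4579
(2,1): Delta=0.6100 Bond=-35.4542
(2,2): Delta=1.0000 Bond=-83.4579
V0=28.2733

Under the risk-neutral measure, an up-move has probability p* = (R−d)/(u−d) = 0.4107 and values discount at R = 1.07.
Terminal values V(3,·): V(3,0)=41.8837, V(3,1)=10.2728, V(3,2)=42.4120, V(3,3)=130.2200
Node (2,0) S=56.4480: V=(p*·10.2728+(1−p*)·41.8837)/1.07=27.0099; Δ=(10.2728−41.8837)/(79.0272−47.4163)=-1.0000; B=V−Δ·S=83.4579
Node (2,1) S=94.0800: V=(p*·42.4120+(1−p*)·10.2728)/1.07=21.9372; Δ=(42.4120−10.2728)/(131.7120−79.0272)=0.6100; B=V−Δ·S=-35.4542
Node (2,2) S=156.8000: V=(p*·130.2200+(1−p*)·42.4120)/1.07=73.3421; Δ=(130.2200−42.4120)/(219.5200−131.7120)=1.0000; B=V−Δ·S=-83.4579
Node (1,0) S=67.2000: V=(p*·21.9372+(1−p*)·27.0099)/1.07=23.2958; Δ=(21.9372−27.0099)/(94.0800−56.4480)=-0.1348; B=V−Δ·S=32.3542
Node (1,1) S=112.0000: V=(p*·73.3421+(1−p*)·21.9372)/1.07=40.2336; Δ=(73.3421−21.9372)/(156.8000−94.0800)=0.8196; B=V−Δ·S=-51.5608
Node (0,0) S=80.0000: V=(p*·40.2336+(1−p*)·23.2958)/1.07=28.2733; Δ=(40.2336−23.2958)/(112.0000−67.2000)=0.3781; B=V−Δ·S=-1.9728
Root portfolio cost Δ·80+B reproduces V0=28.2733.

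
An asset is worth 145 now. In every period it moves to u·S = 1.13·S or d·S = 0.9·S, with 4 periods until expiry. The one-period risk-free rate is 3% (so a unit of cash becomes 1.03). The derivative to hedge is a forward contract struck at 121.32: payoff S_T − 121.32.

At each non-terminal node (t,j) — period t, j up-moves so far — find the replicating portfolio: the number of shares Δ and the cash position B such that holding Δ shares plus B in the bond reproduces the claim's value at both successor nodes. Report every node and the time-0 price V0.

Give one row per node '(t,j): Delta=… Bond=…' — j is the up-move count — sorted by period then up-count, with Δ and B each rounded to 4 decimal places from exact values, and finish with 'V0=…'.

(0,0): Delta=1.0000 Bond=-107.7912
(1,0): Delta=1.0000 Bond=-111.0250
(1,1): Delta=1.0000 Bond=-111.0250
(2,0): Delta=1.0000 Bond=-114.3557
(2,1): Delta=1.0000 Bond=-114.3557
(2,2): Delta=1.0000 Bond=-114.3557
(3,0): Delta=1.0000 Bond=-117.7864
(3,1): Delta=1.0000 Bond=-117.7864
(3,2): Delta=1.0000 Bond=-117.7864
(3,3): Delta=1.0000 Bond=-117.7864
V0=37.2088

No-arbitrage ⇒ martingale measure with p* = (R−d)/(u−d) = 0.5652.
Payoff layer (t=4): V(4,0)=-26.1855, V(4,1)=-1.8733, V(4,2)=28.6519, V(4,3)=66.9781, V(4,4)=115.0987
  t=3,j=0: stock 105.7050 → up 119.4467 (V=-1.8733), down 95.1345 (V=-26.1855). Price -12.0814; hedge Δ=1.0000, bond B=-117.7864.
  t=3,j=1: stock 132.7185 → up 149.9719 (V=28.6519), down 119.4467 (V=-1.8733). Price 14.9321; hedge Δ=1.0000, bond B=-117.7864.
  t=3,j=2: stock 166.6354 → up 188.2981 (V=66.9781), down 149.9719 (V=28.6519). Price 48.8490; hedge Δ=1.0000, bond B=-117.7864.
  t=3,j=3: stock 209.2201 → up 236.4187 (V=115.0987), down 188.2981 (V=66.9781). Price 91.4337; hedge Δ=1.0000, bond B=-117.7864.
  t=2,j=0: stock 117.4500 → up 132.7185 (V=14.9321), down 105.7050 (V=-12.0814). Price 3.0943; hedge Δ=1.0000, bond B=-114.3557.
  t=2,j=1: stock 147.4650 → up 166.6354 (V=48.8490), down 132.7185 (V=14.9321). Price 33.1093; hedge Δ=1.0000, bond B=-114.3557.
  t=2,j=2: stock 185.1505 → up 209.2201 (V=91.4337), down 166.6354 (V=48.8490). Price 70.7948; hedge Δ=1.0000, bond B=-114.3557.
  t=1,j=0: stock 130.5000 → up 147.4650 (V=33.1093), down 117.4500 (V=3.0943). Price 19.4750; hedge Δ=1.0000, bond B=-111.0250.
  t=1,j=1: stock 163.8500 → up 185.1505 (V=70.7948), down 147.4650 (V=33.1093). Price 52.8250; hedge Δ=1.0000, bond B=-111.0250.
  t=0,j=0: stock 145.0000 → up 163.8500 (V=52.8250), down 130.5000 (V=19.4750). Price 37.2088; hedge Δ=1.0000, bond B=-107.7912.
Self-financing check: at every node Δ·S+B equals the discounted successor values.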